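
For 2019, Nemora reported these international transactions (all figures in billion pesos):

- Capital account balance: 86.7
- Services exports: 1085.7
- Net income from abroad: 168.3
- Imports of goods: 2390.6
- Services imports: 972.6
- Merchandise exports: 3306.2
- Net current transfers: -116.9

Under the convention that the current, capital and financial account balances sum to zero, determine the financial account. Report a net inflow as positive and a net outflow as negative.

-1166.8

Goods balance = 3306.2 - 2390.6 = 915.6
Services balance = 1085.7 - 972.6 = 113.1
Trade balance (goods + services) = 915.6 + 113.1 = 1028.7
Net primary income = 168.3
Net secondary income = -116.9
Current account = 1028.7 + 168.3 + (-116.9) = 1080.1
Financial account = -(1080.1 + 86.7) = -1166.8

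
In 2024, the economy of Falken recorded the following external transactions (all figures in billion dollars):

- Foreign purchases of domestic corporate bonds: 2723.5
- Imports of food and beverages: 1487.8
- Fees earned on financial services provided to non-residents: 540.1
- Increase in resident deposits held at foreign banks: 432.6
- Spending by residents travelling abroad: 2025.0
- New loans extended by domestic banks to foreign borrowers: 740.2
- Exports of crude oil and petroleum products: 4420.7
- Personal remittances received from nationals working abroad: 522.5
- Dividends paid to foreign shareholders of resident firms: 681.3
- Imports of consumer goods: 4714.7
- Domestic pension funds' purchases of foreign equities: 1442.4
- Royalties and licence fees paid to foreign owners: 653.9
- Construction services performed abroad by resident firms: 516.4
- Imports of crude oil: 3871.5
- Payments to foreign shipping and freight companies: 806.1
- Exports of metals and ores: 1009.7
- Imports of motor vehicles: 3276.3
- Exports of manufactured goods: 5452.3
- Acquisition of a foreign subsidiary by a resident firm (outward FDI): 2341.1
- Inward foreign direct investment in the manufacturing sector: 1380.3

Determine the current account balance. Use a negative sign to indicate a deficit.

-5054.9

Goods: 1009.7 - 3276.3 - 4714.7 - 1487.8 + 4420.7 - 3871.5 + 5452.3 = -2467.6
Services: 540.1 - 2025.0 - 653.9 + 516.4 - 806.1 = -2428.5
Primary income: -681.3
Secondary income: 522.5
Current account = (-2467.6) + (-2428.5) + (-681.3) + 522.5 = -5054.9
(Excluded from the current account — financial account: foreign purchases of domestic corporate bonds 2723.5, increase in resident deposits held at foreign banks 432.6, new loans extended by domestic banks to foreign borrowers 740.2, domestic pension funds' purchases of foreign equities 1442.4, acquisition of a foreign subsidiary by a resident firm (outward FDI) 2341.1, inward foreign direct investment in the manufacturing sector 1380.3.)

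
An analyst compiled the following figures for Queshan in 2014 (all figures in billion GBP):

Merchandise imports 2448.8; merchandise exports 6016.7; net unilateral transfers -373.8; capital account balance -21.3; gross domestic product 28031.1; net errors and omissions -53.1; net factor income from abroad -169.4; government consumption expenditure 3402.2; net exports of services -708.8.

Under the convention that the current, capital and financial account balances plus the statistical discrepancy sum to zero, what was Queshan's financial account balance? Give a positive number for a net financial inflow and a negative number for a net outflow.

-2241.5

Goods balance = 6016.7 - 2448.8 = 3567.9
Services balance = -708.8
Trade balance (goods + services) = 3567.9 + (-708.8) = 2859.1
Net primary income = -169.4
Net secondary income = -373.8
Current account = 2859.1 + (-169.4) + (-373.8) = 2315.9
Financial account = -(2315.9 + (-21.3) + (-53.1)) = -2241.5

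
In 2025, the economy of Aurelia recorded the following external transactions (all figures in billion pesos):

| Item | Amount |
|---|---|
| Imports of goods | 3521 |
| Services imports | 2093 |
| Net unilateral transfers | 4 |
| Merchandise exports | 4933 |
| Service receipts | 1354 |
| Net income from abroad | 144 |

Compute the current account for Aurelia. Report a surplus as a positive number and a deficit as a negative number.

Goods balance = 4933 - 3521 = 1412
Services balance = 1354 - 2093 = -739
Trade balance (goods + services) = 1412 + (-739) = 673
Net primary income = 144
Net secondary income = 4
Current account = 673 + 144 + 4 = 821

821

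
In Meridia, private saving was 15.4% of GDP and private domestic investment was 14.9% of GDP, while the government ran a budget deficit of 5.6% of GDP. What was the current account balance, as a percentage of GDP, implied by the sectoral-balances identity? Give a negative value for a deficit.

-5.1

By the sectoral-balances identity, CA = (S_private - I) + (T - G).
Private balance = 15.4 - 14.9 = 0.5
Government balance (T - G) = -5.6
CA = 0.5 + (-5.6) = -5.1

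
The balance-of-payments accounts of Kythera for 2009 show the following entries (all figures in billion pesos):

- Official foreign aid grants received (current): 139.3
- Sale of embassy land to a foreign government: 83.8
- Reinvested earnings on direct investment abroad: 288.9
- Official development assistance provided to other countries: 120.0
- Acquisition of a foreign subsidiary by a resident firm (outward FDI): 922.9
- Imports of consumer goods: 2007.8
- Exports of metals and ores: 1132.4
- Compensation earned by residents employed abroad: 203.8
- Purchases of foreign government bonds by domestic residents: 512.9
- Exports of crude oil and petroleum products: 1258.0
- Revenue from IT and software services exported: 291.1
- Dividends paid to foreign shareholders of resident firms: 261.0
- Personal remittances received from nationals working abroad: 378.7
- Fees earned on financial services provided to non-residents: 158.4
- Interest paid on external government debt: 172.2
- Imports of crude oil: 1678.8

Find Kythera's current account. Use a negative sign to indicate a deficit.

Goods: 1132.4 - 1678.8 + 1258.0 - 2007.8 = -1296.2
Services: 158.4 + 291.1 = 449.5
Primary income: -261.0 + 203.8 - 172.2 + 288.9 = 59.5
Secondary income: 378.7 + 139.3 - 120.0 = 398.0
Current account = (-1296.2) + 449.5 + 59.5 + 398.0 = -389.2
(Excluded from the current account — capital account: sale of embassy land to a foreign government 83.8; financial account: acquisition of a foreign subsidiary by a resident firm (outward FDI) 922.9, purchases of foreign government bonds by domestic residents 512.9.)

-389.2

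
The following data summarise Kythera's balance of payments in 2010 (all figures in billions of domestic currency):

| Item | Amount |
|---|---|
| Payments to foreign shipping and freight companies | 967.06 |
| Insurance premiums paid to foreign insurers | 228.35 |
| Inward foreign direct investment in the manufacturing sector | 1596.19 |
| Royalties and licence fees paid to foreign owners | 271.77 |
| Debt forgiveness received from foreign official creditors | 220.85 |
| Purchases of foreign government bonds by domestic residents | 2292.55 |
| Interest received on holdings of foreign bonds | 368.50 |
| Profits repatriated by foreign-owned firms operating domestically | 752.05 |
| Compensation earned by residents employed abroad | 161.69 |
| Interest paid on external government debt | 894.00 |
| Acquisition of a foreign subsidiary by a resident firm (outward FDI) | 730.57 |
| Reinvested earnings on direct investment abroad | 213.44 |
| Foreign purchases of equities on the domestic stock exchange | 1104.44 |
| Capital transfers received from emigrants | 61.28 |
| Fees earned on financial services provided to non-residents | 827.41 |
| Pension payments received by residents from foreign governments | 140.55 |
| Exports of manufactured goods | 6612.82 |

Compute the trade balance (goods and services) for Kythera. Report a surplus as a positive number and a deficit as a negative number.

5973.05

Goods: 6612.82
Services: -967.06 - 228.35 + 827.41 - 271.77 = -639.77
Trade balance = 6612.82 + (-639.77) = 5973.05
(Excluded from the trade balance — financial account: inward foreign direct investment in the manufacturing sector 1596.19, purchases of foreign government bonds by domestic residents 2292.55, acquisition of a foreign subsidiary by a resident firm (outward FDI) 730.57, foreign purchases of equities on the domestic stock exchange 1104.44; capital account: debt forgiveness received from foreign official creditors 220.85, capital transfers received from emigrants 61.28; primary income: interest received on holdings of foreign bonds 368.50, profits repatriated by foreign-owned firms operating domestically 752.05, compensation earned by residents employed abroad 161.69, interest paid on external government debt 894.00, reinvested earnings on direct investment abroad 213.44; secondary income: pension payments received by residents from foreign governments 140.55.)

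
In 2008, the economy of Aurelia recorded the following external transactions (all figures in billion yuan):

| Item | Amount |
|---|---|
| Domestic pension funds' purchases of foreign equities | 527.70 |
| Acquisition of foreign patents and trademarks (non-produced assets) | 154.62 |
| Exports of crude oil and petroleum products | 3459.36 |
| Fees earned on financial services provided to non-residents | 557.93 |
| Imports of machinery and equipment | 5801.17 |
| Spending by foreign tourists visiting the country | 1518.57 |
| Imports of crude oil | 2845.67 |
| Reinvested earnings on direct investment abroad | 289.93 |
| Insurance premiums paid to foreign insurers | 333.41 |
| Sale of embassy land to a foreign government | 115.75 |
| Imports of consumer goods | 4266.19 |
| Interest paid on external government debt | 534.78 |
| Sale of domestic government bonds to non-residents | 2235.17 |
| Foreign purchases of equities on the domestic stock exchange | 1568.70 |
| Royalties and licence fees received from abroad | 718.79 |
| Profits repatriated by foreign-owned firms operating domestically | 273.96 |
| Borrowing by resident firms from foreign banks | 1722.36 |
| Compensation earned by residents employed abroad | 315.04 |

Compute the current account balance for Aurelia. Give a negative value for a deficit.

-7195.56

Goods: -5801.17 - 4266.19 - 2845.67 + 3459.36 = -9453.67
Services: 1518.57 - 333.41 + 718.79 + 557.93 = 2461.88
Primary income: 315.04 - 534.78 - 273.96 + 289.93 = -203.77
Current account = (-9453.67) + 2461.88 + (-203.77) = -7195.56
(Excluded from the current account — financial account: domestic pension funds' purchases of foreign equities 527.70, sale of domestic government bonds to non-residents 2235.17, foreign purchases of equities on the domestic stock exchange 1568.70, borrowing by resident firms from foreign banks 1722.36; capital account: acquisition of foreign patents and trademarks (non-produced assets) 154.62, sale of embassy land to a foreign government 115.75.)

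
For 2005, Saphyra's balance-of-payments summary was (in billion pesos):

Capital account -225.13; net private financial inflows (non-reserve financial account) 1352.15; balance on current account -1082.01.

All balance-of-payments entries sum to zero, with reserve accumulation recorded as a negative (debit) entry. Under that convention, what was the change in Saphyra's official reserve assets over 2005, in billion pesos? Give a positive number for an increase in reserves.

Official reserve transactions balance = -((-1082.01) + (-225.13) + 1352.15) = -45.01
An accumulation of reserves is recorded as a debit (negative entry), so the change in the stock of reserves is the negative of that balance.
Change in official reserves = -(-45.01) = 45.01

45.01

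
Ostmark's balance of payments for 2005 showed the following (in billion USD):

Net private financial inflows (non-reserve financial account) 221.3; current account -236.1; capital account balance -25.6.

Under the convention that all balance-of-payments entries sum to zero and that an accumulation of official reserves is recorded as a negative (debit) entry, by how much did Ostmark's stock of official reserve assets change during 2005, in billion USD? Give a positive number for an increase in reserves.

-40.4

Official reserve transactions balance = -((-236.1) + (-25.6) + 221.3) = 40.4
An accumulation of reserves is recorded as a debit (negative entry), so the change in the stock of reserves is the negative of that balance.
Change in official reserves = -(40.4) = -40.4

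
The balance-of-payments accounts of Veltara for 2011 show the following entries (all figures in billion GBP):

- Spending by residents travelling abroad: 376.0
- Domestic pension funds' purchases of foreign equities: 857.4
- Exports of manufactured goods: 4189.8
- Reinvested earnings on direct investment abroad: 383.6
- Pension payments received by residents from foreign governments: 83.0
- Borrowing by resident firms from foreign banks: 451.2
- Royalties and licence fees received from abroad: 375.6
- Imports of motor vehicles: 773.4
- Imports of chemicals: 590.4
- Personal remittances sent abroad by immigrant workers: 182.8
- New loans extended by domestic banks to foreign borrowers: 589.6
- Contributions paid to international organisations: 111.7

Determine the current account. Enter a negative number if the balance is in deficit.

2997.7

Goods: 4189.8 - 590.4 - 773.4 = 2826.0
Services: 375.6 - 376.0 = -0.4
Primary income: 383.6
Secondary income: -111.7 - 182.8 + 83.0 = -211.5
Current account = 2826.0 + (-0.4) + 383.6 + (-211.5) = 2997.7
(Excluded from the current account — financial account: domestic pension funds' purchases of foreign equities 857.4, borrowing by resident firms from foreign banks 451.2, new loans extended by domestic banks to foreign borrowers 589.6.)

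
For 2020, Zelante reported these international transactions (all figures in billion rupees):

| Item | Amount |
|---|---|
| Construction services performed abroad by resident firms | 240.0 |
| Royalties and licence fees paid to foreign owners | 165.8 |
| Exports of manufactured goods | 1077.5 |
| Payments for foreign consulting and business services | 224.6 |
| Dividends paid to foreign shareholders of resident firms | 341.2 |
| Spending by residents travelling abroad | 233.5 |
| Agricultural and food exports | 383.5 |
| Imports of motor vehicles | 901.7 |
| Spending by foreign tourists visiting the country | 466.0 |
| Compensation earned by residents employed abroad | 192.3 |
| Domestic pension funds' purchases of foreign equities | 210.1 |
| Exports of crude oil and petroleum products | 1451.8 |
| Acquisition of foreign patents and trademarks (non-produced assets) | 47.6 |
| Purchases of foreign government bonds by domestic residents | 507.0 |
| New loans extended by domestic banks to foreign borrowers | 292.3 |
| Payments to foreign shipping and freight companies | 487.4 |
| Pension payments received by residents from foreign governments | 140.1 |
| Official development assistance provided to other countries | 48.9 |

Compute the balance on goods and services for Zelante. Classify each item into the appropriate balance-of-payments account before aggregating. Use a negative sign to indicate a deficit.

1605.8

Goods: -901.7 + 1077.5 + 1451.8 + 383.5 = 2011.1
Services: -165.8 - 233.5 + 466.0 - 224.6 - 487.4 + 240.0 = -405.3
Trade balance = 2011.1 + (-405.3) = 1605.8
(Excluded from the trade balance — primary income: dividends paid to foreign shareholders of resident firms 341.2, compensation earned by residents employed abroad 192.3; financial account: domestic pension funds' purchases of foreign equities 210.1, purchases of foreign government bonds by domestic residents 507.0, new loans extended by domestic banks to foreign borrowers 292.3; capital account: acquisition of foreign patents and trademarks (non-produced assets) 47.6; secondary income: pension payments received by residents from foreign governments 140.1, official development assistance provided to other countries 48.9.)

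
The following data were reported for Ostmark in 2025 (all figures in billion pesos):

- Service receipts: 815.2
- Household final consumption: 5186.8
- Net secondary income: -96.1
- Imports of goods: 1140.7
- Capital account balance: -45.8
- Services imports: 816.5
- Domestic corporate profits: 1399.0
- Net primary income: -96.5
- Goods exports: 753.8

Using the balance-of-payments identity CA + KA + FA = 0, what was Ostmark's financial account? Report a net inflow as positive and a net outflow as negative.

Goods balance = 753.8 - 1140.7 = -386.9
Services balance = 815.2 - 816.5 = -1.3
Trade balance (goods + services) = -386.9 + (-1.3) = -388.2
Net primary income = -96.5
Net secondary income = -96.1
Current account = -388.2 + (-96.5) + (-96.1) = -580.8
Financial account = -(-580.8 + (-45.8)) = 626.6

626.6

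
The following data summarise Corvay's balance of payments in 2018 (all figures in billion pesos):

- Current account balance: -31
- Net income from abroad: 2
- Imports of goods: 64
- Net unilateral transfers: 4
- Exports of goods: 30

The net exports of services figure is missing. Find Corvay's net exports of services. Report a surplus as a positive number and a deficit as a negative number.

-3

Current account = goods balance + services balance + net primary income + net secondary income
Sum of the known components = -28
Net exports of services = CA - (known components) = -31 - (-28) = -3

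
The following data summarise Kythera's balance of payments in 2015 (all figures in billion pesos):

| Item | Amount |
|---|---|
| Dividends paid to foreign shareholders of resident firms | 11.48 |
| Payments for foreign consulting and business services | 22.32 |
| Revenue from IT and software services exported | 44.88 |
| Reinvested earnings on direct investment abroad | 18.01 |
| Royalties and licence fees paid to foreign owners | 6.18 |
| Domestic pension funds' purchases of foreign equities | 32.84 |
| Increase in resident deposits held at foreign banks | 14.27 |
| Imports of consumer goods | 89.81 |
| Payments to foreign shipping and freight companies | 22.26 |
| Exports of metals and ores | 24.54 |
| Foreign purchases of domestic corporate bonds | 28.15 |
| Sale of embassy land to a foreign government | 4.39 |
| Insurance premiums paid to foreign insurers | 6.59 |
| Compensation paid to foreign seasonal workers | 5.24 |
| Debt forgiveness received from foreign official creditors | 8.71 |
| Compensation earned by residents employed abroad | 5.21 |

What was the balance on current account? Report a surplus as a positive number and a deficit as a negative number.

-71.24

Goods: -89.81 + 24.54 = -65.27
Services: -22.26 - 22.32 - 6.18 + 44.88 - 6.59 = -12.47
Primary income: 5.21 + 18.01 - 5.24 - 11.48 = 6.50
Current account = (-65.27) + (-12.47) + 6.50 = -71.24
(Excluded from the current account — financial account: domestic pension funds' purchases of foreign equities 32.84, increase in resident deposits held at foreign banks 14.27, foreign purchases of domestic corporate bonds 28.15; capital account: sale of embassy land to a foreign government 4.39, debt forgiveness received from foreign official creditors 8.71.)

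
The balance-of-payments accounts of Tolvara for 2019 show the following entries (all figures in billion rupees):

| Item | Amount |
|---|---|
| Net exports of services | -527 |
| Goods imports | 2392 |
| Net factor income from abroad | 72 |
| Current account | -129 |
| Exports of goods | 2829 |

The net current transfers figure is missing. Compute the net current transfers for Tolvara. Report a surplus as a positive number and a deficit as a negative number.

Current account = goods balance + services balance + net primary income + net secondary income
Sum of the known components = -18
Net current transfers = CA - (known components) = -129 - (-18) = -111

-111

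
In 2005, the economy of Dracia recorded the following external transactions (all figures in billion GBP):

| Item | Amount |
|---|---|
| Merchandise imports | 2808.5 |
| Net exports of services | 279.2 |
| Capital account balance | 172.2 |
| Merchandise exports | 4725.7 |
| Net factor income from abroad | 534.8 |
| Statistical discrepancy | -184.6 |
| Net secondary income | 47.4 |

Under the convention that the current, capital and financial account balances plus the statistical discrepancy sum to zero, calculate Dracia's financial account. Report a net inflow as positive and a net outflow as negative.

-2766.2

Goods balance = 4725.7 - 2808.5 = 1917.2
Services balance = 279.2
Trade balance (goods + services) = 1917.2 + 279.2 = 2196.4
Net primary income = 534.8
Net secondary income = 47.4
Current account = 2196.4 + 534.8 + 47.4 = 2778.6
Financial account = -(2778.6 + 172.2 + (-184.6)) = -2766.2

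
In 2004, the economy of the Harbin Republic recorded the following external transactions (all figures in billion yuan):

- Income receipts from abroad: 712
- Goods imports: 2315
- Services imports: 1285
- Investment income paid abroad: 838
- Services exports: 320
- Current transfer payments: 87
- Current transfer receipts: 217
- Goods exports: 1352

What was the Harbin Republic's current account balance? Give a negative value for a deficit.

-1924

Goods balance = 1352 - 2315 = -963
Services balance = 320 - 1285 = -965
Trade balance (goods + services) = -963 + (-965) = -1928
Net primary income = 712 - 838 = -126
Net secondary income = 217 - 87 = 130
Current account = -1928 + (-126) + 130 = -1924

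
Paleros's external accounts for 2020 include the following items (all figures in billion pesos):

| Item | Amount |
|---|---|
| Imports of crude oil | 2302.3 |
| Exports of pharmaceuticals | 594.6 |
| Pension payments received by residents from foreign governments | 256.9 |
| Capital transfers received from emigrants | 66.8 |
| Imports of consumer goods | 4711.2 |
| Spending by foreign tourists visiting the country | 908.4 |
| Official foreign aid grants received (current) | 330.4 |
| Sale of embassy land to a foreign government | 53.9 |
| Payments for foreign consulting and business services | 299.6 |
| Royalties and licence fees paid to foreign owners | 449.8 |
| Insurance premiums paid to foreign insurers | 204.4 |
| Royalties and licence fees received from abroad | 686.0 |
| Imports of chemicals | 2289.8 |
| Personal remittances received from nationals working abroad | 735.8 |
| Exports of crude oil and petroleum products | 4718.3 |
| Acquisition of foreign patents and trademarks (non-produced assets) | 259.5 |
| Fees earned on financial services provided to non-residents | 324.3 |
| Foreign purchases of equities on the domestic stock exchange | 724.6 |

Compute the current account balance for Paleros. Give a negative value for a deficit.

-1702.4

Goods: -2302.3 - 4711.2 - 2289.8 + 594.6 + 4718.3 = -3990.4
Services: -299.6 + 324.3 + 686.0 - 204.4 + 908.4 - 449.8 = 964.9
Secondary income: 256.9 + 330.4 + 735.8 = 1323.1
Current account = (-3990.4) + 964.9 + 1323.1 = -1702.4
(Excluded from the current account — capital account: capital transfers received from emigrants 66.8, sale of embassy land to a foreign government 53.9, acquisition of foreign patents and trademarks (non-produced assets) 259.5; financial account: foreign purchases of equities on the domestic stock exchange 724.6.)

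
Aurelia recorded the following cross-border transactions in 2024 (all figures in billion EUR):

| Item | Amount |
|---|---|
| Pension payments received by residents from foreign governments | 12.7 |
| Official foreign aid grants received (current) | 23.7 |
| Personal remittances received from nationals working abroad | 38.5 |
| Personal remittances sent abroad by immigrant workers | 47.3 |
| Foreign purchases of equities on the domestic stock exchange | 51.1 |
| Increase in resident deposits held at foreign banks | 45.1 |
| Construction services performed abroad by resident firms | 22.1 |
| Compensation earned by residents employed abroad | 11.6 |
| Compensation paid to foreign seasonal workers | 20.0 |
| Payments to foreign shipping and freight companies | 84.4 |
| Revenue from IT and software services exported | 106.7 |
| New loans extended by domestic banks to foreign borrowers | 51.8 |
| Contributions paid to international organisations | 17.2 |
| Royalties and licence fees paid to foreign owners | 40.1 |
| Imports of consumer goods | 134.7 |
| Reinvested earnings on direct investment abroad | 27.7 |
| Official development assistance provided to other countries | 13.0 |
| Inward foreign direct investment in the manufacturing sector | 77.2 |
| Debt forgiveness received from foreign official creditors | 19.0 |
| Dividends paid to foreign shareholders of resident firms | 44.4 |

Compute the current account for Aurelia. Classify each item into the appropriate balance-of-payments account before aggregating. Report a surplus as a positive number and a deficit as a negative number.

Goods: -134.7
Services: -40.1 - 84.4 + 106.7 + 22.1 = 4.3
Primary income: -44.4 - 20.0 + 11.6 + 27.7 = -25.1
Secondary income: -17.2 + 12.7 - 13.0 - 47.3 + 23.7 + 38.5 = -2.6
Current account = (-134.7) + 4.3 + (-25.1) + (-2.6) = -158.1
(Excluded from the current account — financial account: foreign purchases of equities on the domestic stock exchange 51.1, increase in resident deposits held at foreign banks 45.1, new loans extended by domestic banks to foreign borrowers 51.8, inward foreign direct investment in the manufacturing sector 77.2; capital account: debt forgiveness received from foreign official creditors 19.0.)

-158.1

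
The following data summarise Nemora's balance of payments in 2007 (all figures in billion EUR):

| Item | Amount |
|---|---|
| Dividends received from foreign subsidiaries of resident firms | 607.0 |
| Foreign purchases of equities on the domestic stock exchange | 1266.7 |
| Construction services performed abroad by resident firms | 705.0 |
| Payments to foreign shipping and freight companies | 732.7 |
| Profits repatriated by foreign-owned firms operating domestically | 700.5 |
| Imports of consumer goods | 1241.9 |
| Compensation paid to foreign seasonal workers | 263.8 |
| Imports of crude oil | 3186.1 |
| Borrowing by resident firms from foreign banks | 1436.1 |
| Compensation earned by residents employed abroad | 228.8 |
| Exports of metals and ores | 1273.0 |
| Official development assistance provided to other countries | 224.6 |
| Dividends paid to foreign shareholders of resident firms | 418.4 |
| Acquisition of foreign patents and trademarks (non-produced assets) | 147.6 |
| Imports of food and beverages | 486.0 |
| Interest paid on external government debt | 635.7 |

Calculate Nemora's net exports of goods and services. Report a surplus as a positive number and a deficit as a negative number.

Goods: -3186.1 - 486.0 + 1273.0 - 1241.9 = -3641.0
Services: -732.7 + 705.0 = -27.7
Trade balance = -3641.0 + (-27.7) = -3668.7
(Excluded from the trade balance — primary income: dividends received from foreign subsidiaries of resident firms 607.0, profits repatriated by foreign-owned firms operating domestically 700.5, compensation paid to foreign seasonal workers 263.8, compensation earned by residents employed abroad 228.8, dividends paid to foreign shareholders of resident firms 418.4, interest paid on external government debt 635.7; financial account: foreign purchases of equities on the domestic stock exchange 1266.7, borrowing by resident firms from foreign banks 1436.1; secondary income: official development assistance provided to other countries 224.6; capital account: acquisition of foreign patents and trademarks (non-produced assets) 147.6.)

-3668.7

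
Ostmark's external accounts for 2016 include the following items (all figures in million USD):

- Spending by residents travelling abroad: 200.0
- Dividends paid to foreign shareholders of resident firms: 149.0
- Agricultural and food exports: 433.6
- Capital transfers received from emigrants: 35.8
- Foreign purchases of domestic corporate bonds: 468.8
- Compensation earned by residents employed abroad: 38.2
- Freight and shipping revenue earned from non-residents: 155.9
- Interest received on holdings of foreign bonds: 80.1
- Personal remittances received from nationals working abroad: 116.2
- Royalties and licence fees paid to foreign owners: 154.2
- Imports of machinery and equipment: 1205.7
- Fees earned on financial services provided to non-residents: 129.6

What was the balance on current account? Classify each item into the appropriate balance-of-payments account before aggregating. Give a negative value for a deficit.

-755.3

Goods: -1205.7 + 433.6 = -772.1
Services: 155.9 + 129.6 - 154.2 - 200.0 = -68.7
Primary income: 38.2 + 80.1 - 149.0 = -30.7
Secondary income: 116.2
Current account = (-772.1) + (-68.7) + (-30.7) + 116.2 = -755.3
(Excluded from the current account — capital account: capital transfers received from emigrants 35.8; financial account: foreign purchases of domestic corporate bonds 468.8.)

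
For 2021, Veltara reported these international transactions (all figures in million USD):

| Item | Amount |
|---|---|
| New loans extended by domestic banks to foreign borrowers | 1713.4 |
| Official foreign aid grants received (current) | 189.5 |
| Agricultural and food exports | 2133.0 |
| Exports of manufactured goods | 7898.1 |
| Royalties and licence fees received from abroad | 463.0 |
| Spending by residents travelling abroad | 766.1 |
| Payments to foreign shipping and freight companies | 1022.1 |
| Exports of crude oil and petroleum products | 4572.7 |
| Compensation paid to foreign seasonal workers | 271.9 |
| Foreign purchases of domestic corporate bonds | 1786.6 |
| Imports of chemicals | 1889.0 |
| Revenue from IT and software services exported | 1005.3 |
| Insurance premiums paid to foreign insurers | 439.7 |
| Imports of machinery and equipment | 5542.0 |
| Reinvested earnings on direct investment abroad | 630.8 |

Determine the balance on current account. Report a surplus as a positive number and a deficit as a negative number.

Goods: 4572.7 + 7898.1 + 2133.0 - 5542.0 - 1889.0 = 7172.8
Services: -766.1 - 1022.1 + 1005.3 - 439.7 + 463.0 = -759.6
Primary income: -271.9 + 630.8 = 358.9
Secondary income: 189.5
Current account = 7172.8 + (-759.6) + 358.9 + 189.5 = 6961.6
(Excluded from the current account — financial account: new loans extended by domestic banks to foreign borrowers 1713.4, foreign purchases of domestic corporate bonds 1786.6.)

6961.6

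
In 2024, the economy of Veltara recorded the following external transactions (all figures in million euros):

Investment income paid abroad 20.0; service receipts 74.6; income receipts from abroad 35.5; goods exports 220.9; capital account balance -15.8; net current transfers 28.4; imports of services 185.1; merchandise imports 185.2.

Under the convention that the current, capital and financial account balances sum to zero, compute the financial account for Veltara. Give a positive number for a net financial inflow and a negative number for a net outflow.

Goods balance = 220.9 - 185.2 = 35.7
Services balance = 74.6 - 185.1 = -110.5
Trade balance (goods + services) = 35.7 + (-110.5) = -74.8
Net primary income = 35.5 - 20.0 = 15.5
Net secondary income = 28.4
Current account = -74.8 + 15.5 + 28.4 = -30.9
Financial account = -(-30.9 + (-15.8)) = 46.7

46.7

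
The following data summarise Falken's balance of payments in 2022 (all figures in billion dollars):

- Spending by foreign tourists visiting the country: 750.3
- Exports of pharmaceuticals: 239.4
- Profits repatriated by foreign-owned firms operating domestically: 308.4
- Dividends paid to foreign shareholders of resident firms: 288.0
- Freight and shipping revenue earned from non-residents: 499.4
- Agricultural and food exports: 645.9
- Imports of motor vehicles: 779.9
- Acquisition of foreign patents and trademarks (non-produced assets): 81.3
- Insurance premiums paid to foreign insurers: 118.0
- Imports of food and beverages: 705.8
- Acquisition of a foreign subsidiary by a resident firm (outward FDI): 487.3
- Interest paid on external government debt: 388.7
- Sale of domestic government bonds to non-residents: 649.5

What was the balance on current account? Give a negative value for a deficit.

Goods: 239.4 - 779.9 + 645.9 - 705.8 = -600.4
Services: -118.0 + 750.3 + 499.4 = 1131.7
Primary income: -308.4 - 388.7 - 288.0 = -985.1
Current account = (-600.4) + 1131.7 + (-985.1) = -453.8
(Excluded from the current account — capital account: acquisition of foreign patents and trademarks (non-produced assets) 81.3; financial account: acquisition of a foreign subsidiary by a resident firm (outward FDI) 487.3, sale of domestic government bonds to non-residents 649.5.)

-453.8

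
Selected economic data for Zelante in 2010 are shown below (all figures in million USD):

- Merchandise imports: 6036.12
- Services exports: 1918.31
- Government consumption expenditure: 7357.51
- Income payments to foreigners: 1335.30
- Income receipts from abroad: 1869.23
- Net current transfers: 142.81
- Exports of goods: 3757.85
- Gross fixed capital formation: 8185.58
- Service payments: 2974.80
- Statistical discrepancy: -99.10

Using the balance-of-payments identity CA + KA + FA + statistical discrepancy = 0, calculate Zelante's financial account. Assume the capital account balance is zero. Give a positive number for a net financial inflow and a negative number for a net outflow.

2757.12

Goods balance = 3757.85 - 6036.12 = -2278.27
Services balance = 1918.31 - 2974.80 = -1056.49
Trade balance (goods + services) = -2278.27 + (-1056.49) = -3334.76
Net primary income = 1869.23 - 1335.30 = 533.93
Net secondary income = 142.81
Current account = -3334.76 + 533.93 + 142.81 = -2658.02
Financial account = -(-2658.02 + (-99.10)) = 2757.12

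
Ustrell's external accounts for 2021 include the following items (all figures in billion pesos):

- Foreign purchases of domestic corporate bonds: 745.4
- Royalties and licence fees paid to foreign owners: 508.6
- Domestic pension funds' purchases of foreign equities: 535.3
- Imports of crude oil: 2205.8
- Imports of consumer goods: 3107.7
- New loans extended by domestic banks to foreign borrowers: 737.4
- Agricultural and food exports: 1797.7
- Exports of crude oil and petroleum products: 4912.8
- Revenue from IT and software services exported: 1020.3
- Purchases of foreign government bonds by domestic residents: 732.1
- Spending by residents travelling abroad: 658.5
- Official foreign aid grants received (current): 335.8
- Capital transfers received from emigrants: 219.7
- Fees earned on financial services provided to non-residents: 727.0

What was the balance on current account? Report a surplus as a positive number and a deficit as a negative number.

2313.0

Goods: -3107.7 + 4912.8 + 1797.7 - 2205.8 = 1397.0
Services: 727.0 - 658.5 + 1020.3 - 508.6 = 580.2
Secondary income: 335.8
Current account = 1397.0 + 580.2 + 335.8 = 2313.0
(Excluded from the current account — financial account: foreign purchases of domestic corporate bonds 745.4, domestic pension funds' purchases of foreign equities 535.3, new loans extended by domestic banks to foreign borrowers 737.4, purchases of foreign government bonds by domestic residents 732.1; capital account: capital transfers received from emigrants 219.7.)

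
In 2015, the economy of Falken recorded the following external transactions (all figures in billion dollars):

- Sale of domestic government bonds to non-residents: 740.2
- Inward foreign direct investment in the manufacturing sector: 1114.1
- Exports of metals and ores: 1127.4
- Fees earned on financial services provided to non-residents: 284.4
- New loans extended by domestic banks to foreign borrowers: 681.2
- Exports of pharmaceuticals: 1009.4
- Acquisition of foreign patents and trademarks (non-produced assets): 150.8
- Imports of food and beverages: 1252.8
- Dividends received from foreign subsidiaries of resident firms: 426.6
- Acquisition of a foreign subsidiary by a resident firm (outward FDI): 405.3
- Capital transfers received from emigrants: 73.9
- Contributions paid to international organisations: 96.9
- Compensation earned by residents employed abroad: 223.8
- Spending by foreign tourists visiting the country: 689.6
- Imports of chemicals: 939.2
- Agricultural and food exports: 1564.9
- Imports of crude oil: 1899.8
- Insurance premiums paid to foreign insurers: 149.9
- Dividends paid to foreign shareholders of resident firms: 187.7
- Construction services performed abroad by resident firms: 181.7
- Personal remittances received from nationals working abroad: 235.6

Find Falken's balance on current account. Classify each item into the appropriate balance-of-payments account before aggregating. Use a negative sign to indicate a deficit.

1217.1

Goods: -1899.8 + 1009.4 - 939.2 + 1564.9 - 1252.8 + 1127.4 = -390.1
Services: 284.4 - 149.9 + 181.7 + 689.6 = 1005.8
Primary income: 426.6 - 187.7 + 223.8 = 462.7
Secondary income: 235.6 - 96.9 = 138.7
Current account = (-390.1) + 1005.8 + 462.7 + 138.7 = 1217.1
(Excluded from the current account — financial account: sale of domestic government bonds to non-residents 740.2, inward foreign direct investment in the manufacturing sector 1114.1, new loans extended by domestic banks to foreign borrowers 681.2, acquisition of a foreign subsidiary by a resident firm (outward FDI) 405.3; capital account: acquisition of foreign patents and trademarks (non-produced assets) 150.8, capital transfers received from emigrants 73.9.)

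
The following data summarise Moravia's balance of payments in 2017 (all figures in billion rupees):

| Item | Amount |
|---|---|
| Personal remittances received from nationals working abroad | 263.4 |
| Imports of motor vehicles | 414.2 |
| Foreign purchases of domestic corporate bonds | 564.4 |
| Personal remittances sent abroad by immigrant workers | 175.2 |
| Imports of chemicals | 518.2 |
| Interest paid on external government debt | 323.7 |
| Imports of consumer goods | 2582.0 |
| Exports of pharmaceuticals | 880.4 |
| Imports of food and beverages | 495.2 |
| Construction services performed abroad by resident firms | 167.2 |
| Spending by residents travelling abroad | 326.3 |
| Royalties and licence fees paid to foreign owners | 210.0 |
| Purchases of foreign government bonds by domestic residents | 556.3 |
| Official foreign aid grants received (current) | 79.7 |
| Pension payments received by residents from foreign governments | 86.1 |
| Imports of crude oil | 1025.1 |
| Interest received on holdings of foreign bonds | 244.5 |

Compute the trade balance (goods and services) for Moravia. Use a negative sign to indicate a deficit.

Goods: -518.2 - 414.2 - 495.2 - 1025.1 + 880.4 - 2582.0 = -4154.3
Services: -210.0 + 167.2 - 326.3 = -369.1
Trade balance = -4154.3 + (-369.1) = -4523.4
(Excluded from the trade balance — secondary income: personal remittances received from nationals working abroad 263.4, personal remittances sent abroad by immigrant workers 175.2, official foreign aid grants received (current) 79.7, pension payments received by residents from foreign governments 86.1; financial account: foreign purchases of domestic corporate bonds 564.4, purchases of foreign government bonds by domestic residents 556.3; primary income: interest paid on external government debt 323.7, interest received on holdings of foreign bonds 244.5.)

-4523.4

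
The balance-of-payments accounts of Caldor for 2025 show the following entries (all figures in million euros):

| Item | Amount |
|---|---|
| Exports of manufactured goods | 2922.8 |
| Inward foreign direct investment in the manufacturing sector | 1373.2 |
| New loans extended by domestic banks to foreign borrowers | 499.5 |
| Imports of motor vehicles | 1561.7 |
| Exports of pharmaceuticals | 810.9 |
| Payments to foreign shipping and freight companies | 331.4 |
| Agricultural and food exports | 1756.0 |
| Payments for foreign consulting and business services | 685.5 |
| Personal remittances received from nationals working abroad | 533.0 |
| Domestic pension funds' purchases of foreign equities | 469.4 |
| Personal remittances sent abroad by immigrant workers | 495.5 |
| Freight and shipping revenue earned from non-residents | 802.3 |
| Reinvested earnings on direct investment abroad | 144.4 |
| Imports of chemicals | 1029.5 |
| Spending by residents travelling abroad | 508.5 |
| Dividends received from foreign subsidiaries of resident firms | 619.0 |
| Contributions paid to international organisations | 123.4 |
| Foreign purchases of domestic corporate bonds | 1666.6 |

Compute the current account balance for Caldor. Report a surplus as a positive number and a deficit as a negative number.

2852.9

Goods: -1029.5 + 1756.0 - 1561.7 + 2922.8 + 810.9 = 2898.5
Services: -331.4 - 685.5 + 802.3 - 508.5 = -723.1
Primary income: 144.4 + 619.0 = 763.4
Secondary income: -123.4 - 495.5 + 533.0 = -85.9
Current account = 2898.5 + (-723.1) + 763.4 + (-85.9) = 2852.9
(Excluded from the current account — financial account: inward foreign direct investment in the manufacturing sector 1373.2, new loans extended by domestic banks to foreign borrowers 499.5, domestic pension funds' purchases of foreign equities 469.4, foreign purchases of domestic corporate bonds 1666.6.)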